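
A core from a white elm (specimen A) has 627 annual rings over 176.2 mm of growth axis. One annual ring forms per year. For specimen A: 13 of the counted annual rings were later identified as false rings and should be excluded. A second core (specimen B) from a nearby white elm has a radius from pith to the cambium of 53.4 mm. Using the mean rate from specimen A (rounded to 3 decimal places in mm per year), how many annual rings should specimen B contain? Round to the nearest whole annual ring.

Specimen A: correcting the raw count gives 627 − 13 = 614 true annual rings.
A: 176.2 mm over 614 years gives 176.2 / 614 ≈ 0.287 mm/year.
For B, 53.4 / 0.287 = 186.06 years ≈ 186 annual rings.

186 annual rings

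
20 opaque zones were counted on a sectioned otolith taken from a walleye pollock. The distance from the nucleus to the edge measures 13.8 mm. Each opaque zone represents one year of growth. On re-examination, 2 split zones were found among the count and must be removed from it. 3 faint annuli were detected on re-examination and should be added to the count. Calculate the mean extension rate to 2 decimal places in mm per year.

0.66 mm per year

Adjusted count: 20 − 2 + 3 = 21 opaque zones.
Extension rate ≈ 13.8 / 21 = 0.66 mm per year.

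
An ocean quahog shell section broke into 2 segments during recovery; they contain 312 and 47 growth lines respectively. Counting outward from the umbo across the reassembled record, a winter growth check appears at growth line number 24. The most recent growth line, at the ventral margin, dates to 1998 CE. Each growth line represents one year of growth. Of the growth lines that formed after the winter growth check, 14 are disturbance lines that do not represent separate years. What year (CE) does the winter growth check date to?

1677 CE

Total growth lines = 312 + 47 = 359.
The winter growth check sits at growth line 24 from the umbo, so 359 − 24 = 335 growth lines formed after it.
Excluding 14 false growth lines: 335 − 14 = 321.
1998 − 321 = 1677 CE.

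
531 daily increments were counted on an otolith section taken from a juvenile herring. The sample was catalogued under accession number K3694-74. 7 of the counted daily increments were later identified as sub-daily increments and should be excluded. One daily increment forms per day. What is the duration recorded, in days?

After corrections the count is 531 − 7 = 524 daily increments.
One daily increment per day makes the duration 524 days.

524 d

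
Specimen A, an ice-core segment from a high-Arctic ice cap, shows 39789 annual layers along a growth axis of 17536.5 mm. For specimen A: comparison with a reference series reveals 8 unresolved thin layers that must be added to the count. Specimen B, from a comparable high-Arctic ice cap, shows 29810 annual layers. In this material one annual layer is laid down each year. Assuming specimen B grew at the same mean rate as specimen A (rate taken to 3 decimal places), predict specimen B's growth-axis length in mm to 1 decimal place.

Specimen A: true annual layer count = 39789 + 8 = 39797.
A: Mean rate = 17536.5 mm / 39797 years ≈ 0.441 mm/year.
B's length ≈ 0.441 × 29810 = 13146.2 mm.

13146.2 mm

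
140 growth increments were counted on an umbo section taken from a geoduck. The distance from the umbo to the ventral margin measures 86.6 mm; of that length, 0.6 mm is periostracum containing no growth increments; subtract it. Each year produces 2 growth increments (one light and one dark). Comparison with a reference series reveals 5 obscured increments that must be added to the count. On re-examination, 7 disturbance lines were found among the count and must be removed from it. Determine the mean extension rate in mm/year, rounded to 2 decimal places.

Correcting the raw count gives 140 − 7 + 5 = 138 true growth increments.
With 2 growth increments per year, 138 / 2 = 69 years.
The growth record spans 86.6 − 0.6 = 86.0 mm.
Mean rate = 86.0 mm / 69 years ≈ 1.25 mm/year.

1.25 mm/year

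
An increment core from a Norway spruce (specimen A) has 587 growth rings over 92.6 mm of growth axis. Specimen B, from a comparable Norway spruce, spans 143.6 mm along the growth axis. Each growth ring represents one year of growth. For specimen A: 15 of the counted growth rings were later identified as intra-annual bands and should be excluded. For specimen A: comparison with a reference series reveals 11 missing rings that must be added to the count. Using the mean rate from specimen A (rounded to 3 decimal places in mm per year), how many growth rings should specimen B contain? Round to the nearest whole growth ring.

903 growth rings

Specimen A: correcting the raw count gives 587 − 15 + 11 = 583 true growth rings.
A: 92.6 mm over 583 years gives 92.6 / 583 ≈ 0.159 mm/year.
B spans 143.6 / 0.159 = 903.14 years ≈ 903 growth rings.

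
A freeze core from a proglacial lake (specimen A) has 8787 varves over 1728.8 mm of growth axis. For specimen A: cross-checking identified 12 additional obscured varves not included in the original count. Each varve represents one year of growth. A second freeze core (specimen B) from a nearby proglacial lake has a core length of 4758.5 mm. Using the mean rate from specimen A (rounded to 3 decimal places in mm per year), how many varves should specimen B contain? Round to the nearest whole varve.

Specimen A: after corrections the count is 8787 + 12 = 8799 varves.
A: Mean rate = 1728.8 mm / 8799 years ≈ 0.196 mm per year.
B spans 4758.5 / 0.196 = 24278.06 years ≈ 24278 varves.

24278 varves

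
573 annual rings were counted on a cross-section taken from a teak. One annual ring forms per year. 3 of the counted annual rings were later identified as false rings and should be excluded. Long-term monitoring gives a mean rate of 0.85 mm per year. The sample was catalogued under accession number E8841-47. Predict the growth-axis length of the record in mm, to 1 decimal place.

484.5 mm

Correcting the raw count gives 573 − 3 = 570 true annual rings.
Length ≈ 0.85 × 570 = 484.5 mm.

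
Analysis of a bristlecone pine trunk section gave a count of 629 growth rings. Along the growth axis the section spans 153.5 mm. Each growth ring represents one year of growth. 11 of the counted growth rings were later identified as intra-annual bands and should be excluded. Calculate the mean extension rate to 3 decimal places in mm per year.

True growth ring count = 629 − 11 = 618.
Extension rate ≈ 153.5 / 618 = 0.248 mm per year.

0.248 mm per year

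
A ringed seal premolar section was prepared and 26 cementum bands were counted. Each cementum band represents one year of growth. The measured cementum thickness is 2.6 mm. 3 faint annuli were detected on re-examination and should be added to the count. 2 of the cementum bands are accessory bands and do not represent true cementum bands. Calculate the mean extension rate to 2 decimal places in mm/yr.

0.10 mm/yr

Correcting the raw count gives 26 − 2 + 3 = 27 true cementum bands.
Mean rate = 2.6 mm / 27 years ≈ 0.10 mm/yr.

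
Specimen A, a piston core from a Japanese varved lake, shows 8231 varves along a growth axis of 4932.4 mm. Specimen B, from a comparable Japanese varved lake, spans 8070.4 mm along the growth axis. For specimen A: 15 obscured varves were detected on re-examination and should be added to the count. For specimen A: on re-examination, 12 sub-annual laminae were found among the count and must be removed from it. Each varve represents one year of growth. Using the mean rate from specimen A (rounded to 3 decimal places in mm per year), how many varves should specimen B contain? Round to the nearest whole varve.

Specimen A: correcting the raw count gives 8231 − 12 + 15 = 8234 true varves.
A: 4932.4 mm over 8234 years gives 4932.4 / 8234 ≈ 0.599 mm/yr.
Specimen B: 8070.4 mm / 0.599 mm per year = 13473.12 years ≈ 13473 varves.

13473 varves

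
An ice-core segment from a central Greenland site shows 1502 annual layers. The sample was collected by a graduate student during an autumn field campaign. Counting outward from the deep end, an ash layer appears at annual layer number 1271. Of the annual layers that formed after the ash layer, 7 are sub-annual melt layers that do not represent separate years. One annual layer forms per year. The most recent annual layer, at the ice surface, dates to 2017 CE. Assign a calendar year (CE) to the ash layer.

The ash layer sits at annual layer 1271 from the deep end, so 1502 − 1271 = 231 annual layers formed after it.
Excluding 7 false annual layers: 231 − 7 = 224.
Counting back 224 years from 2017 CE places the ash layer in 2017 − 224 = 1793 CE.

1793 CE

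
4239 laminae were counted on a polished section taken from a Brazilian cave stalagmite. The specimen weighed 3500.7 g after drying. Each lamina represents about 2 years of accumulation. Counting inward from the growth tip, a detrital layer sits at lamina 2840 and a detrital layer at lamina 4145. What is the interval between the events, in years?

Separation: 4145 − 2840 = 1305 laminae.
1305 laminae at 2 years each span 1305 × 2 = 2610 years.

2610 years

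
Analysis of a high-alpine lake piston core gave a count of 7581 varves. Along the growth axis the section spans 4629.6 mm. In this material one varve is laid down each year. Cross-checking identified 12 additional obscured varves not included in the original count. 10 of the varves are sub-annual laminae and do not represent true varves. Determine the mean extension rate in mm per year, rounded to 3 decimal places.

Correcting the raw count gives 7581 − 10 + 12 = 7583 true varves.
Mean rate = 4629.6 mm / 7583 years ≈ 0.611 mm per year.

0.611 mm per year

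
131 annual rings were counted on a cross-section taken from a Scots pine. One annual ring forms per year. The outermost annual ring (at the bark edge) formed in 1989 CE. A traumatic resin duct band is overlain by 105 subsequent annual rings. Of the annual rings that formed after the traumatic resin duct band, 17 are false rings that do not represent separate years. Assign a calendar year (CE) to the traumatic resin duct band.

1901 CE

There are 105 annual rings younger than the traumatic resin duct band.
105 − 17 false = 88 true annual rings after the traumatic resin duct band.
Counting back 88 years from 1989 CE places the traumatic resin duct band in 1989 − 88 = 1901 CE.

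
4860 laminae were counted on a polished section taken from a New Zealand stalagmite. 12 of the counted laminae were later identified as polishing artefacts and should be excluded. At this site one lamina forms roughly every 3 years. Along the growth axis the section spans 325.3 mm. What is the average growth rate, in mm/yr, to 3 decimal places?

0.022 mm/yr

Adjusted count: 4860 − 12 = 4848 laminae.
Multiplying by 3 years per lamina: 4848 × 3 = 14544 years.
Extension rate ≈ 325.3 / 14544 = 0.022 mm/yr.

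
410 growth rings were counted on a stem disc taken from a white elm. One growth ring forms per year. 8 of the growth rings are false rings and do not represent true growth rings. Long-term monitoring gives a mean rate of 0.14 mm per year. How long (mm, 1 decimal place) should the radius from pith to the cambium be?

Adjusted count: 410 − 8 = 402 growth rings.
402 years at 0.14 mm/year gives 0.14 × 402 = 56.3 mm.

56.3 mm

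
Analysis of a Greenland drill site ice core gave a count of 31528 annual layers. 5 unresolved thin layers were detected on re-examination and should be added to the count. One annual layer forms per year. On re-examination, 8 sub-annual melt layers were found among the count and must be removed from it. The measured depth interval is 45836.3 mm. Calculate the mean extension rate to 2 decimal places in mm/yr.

1.45 mm/yr

True annual layer count = 31528 − 8 + 5 = 31525.
Mean rate = 45836.3 mm / 31525 years ≈ 1.45 mm/yr.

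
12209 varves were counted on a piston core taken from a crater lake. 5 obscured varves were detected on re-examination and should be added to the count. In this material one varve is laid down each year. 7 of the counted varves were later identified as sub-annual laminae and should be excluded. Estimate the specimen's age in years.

12207 yr

True varve count = 12209 − 7 + 5 = 12207.
With a one-to-one varve periodicity this is 12207 years.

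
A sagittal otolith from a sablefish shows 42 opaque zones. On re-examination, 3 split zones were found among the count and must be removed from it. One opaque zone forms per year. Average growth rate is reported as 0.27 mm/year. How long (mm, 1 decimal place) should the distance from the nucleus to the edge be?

After corrections the count is 42 − 3 = 39 opaque zones.
Length ≈ 0.27 × 39 = 10.5 mm.

10.5 mm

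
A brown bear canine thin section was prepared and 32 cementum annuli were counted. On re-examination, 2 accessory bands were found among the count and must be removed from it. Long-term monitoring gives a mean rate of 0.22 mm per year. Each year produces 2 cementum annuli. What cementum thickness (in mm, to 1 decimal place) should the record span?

3.3 mm

Correcting the raw count gives 32 − 2 = 30 true cementum annuli.
30 cementum annuli at 2 per year is 30 / 2 = 15 years.
15 years at 0.22 mm/year gives 0.22 × 15 = 3.3 mm.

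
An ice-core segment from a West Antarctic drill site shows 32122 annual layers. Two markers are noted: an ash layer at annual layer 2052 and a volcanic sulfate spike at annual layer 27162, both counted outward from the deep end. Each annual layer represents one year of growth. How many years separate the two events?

25110 years

Separation: 27162 − 2052 = 25110 annual layers.
At one annual layer per year, 25110 years elapsed between them.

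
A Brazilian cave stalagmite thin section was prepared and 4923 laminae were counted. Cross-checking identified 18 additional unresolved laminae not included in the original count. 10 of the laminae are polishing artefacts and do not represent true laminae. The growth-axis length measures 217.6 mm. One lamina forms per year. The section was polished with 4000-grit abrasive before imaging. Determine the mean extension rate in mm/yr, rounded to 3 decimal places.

Adjusted count: 4923 − 10 + 18 = 4931 laminae.
Mean rate = 217.6 mm / 4931 years ≈ 0.044 mm/yr.

0.044 mm/yr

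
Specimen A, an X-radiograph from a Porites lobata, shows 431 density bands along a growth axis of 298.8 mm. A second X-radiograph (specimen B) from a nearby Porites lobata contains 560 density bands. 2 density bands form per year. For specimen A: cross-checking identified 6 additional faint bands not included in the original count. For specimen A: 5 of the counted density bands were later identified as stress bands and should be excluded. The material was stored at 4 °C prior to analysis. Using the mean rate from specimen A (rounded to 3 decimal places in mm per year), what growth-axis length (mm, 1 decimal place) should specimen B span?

387.2 mm

Specimen A: true density band count = 431 − 5 + 6 = 432.
Specimen A: dividing by 2 density bands per year: 432 / 2 = 216 years.
A: 298.8 mm over 216 years gives 298.8 / 216 ≈ 1.383 mm per year.
Specimen B: with 2 density bands per year, 560 / 2 = 280 years. B's length ≈ 1.383 × 280 = 387.2 mm.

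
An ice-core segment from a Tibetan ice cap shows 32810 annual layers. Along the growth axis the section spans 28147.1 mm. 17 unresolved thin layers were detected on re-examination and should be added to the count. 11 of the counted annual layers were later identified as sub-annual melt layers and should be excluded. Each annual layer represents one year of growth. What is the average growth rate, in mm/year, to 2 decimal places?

Adjusted count: 32810 − 11 + 17 = 32816 annual layers.
28147.1 mm over 32816 years gives 28147.1 / 32816 ≈ 0.86 mm/year.

0.86 mm/year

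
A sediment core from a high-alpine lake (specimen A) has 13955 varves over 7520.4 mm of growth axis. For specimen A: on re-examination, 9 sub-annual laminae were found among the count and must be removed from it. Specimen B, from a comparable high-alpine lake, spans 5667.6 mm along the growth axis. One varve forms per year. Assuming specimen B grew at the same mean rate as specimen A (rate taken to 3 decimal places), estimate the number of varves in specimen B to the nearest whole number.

Specimen A: adjusted count: 13955 − 9 = 13946 varves.
A: Mean rate = 7520.4 mm / 13946 years ≈ 0.539 mm/year.
Specimen B: 5667.6 mm / 0.539 mm per year = 10515.03 years ≈ 10515 varves.

10515 varves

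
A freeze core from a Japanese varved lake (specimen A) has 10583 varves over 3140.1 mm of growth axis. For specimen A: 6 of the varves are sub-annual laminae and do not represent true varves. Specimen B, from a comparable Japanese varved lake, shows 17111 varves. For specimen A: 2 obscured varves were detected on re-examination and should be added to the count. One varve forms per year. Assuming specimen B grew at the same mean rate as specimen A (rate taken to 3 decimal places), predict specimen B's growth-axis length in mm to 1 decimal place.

5082.0 mm

Specimen A: correcting the raw count gives 10583 − 6 + 2 = 10579 true varves.
A: 3140.1 mm over 10579 years gives 3140.1 / 10579 ≈ 0.297 mm/yr.
For B, 0.297 mm/year × 17111 years = 5082.0 mm.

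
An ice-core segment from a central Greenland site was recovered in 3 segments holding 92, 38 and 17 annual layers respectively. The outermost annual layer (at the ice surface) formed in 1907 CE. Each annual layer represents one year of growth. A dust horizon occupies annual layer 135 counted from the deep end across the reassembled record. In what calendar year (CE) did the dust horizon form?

Total annual layers = 92 + 38 + 17 = 147.
The dust horizon sits at annual layer 135 from the deep end, so 147 − 135 = 12 annual layers formed after it.
Counting back 12 years from 1907 CE places the dust horizon in 1907 − 12 = 1895 CE.

1895 CE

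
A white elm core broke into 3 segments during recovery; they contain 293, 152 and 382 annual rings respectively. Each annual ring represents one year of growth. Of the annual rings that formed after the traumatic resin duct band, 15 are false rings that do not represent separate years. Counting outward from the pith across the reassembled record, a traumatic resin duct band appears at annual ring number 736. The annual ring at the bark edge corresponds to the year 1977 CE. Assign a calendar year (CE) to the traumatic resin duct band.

Total annual rings = 293 + 152 + 382 = 827.
Between annual ring 736 and the bark edge there are 827 − 736 = 91 annual rings.
Excluding 15 false annual rings: 91 − 15 = 76.
1977 − 76 = 1901 CE.

1901 CE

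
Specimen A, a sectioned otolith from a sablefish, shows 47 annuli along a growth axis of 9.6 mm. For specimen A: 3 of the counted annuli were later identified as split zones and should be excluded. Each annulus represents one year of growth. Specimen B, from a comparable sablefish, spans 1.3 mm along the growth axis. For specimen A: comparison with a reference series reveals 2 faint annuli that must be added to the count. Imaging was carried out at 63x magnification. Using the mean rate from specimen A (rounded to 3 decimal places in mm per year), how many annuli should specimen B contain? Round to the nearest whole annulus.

6 annuli

Specimen A: adjusted count: 47 − 3 + 2 = 46 annuli.
A: Mean rate = 9.6 mm / 46 years ≈ 0.209 mm/year.
B spans 1.3 / 0.209 = 6.22 years ≈ 6 annuli.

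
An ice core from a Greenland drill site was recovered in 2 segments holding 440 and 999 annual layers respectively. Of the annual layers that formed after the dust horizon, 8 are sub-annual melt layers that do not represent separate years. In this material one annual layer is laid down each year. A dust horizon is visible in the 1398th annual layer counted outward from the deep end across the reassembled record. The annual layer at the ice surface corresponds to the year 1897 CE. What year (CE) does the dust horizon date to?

Total annual layers = 440 + 999 = 1439.
1439 − 1398 = 41 annual layers lie beyond the dust horizon toward the ice surface.
Removing the 8 false annual layers leaves 41 − 8 = 33 true annual layers beyond the dust horizon.
The annual layer at the ice surface is 1897 CE, so the dust horizon dates to 1897 − 33 = 1864 CE.

1864 CE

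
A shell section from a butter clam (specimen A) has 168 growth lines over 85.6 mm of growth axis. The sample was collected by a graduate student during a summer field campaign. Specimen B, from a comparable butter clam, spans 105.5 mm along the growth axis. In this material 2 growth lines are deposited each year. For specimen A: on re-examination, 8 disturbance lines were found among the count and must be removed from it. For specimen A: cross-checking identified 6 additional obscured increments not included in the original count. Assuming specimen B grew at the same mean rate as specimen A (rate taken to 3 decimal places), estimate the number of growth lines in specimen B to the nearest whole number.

Specimen A: correcting the raw count gives 168 − 8 + 6 = 166 true growth lines.
Specimen A: 166 growth lines at 2 per year is 166 / 2 = 83 years.
A: 85.6 mm over 83 years gives 85.6 / 83 ≈ 1.031 mm/yr.
For B, 105.5 / 1.031 = 102.33 years; at 2 growth lines per year that is 102.33 × 2 ≈ 205 growth lines.

205 growth lines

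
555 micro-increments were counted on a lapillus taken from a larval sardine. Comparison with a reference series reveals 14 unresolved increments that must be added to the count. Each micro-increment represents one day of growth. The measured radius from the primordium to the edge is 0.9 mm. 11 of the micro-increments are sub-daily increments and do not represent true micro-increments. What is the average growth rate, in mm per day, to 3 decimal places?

True micro-increment count = 555 − 11 + 14 = 558.
Mean rate = 0.9 mm / 558 days ≈ 0.002 mm per day.

0.002 mm per day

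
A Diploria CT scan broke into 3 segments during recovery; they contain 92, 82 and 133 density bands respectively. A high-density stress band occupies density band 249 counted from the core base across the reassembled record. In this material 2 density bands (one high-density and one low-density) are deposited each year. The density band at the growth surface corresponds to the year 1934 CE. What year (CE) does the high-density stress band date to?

1905 CE

Total density bands = 92 + 82 + 133 = 307.
Between density band 249 and the growth surface there are 307 − 249 = 58 density bands.
Dividing by 2 density bands per year: 58 / 2 = 29 years.
1934 − 29 = 1905 CE.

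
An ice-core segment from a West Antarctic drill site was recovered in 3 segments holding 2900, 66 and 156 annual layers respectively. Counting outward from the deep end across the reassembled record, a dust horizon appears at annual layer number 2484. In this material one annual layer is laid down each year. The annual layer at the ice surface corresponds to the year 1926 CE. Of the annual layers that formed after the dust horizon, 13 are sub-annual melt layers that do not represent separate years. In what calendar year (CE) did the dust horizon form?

Total annual layers = 2900 + 66 + 156 = 3122.
Between annual layer 2484 and the ice surface there are 3122 − 2484 = 638 annual layers.
638 − 13 false = 625 true annual layers after the dust horizon.
The annual layer at the ice surface is 1926 CE, so the dust horizon dates to 1926 − 625 = 1301 CE.

1301 CE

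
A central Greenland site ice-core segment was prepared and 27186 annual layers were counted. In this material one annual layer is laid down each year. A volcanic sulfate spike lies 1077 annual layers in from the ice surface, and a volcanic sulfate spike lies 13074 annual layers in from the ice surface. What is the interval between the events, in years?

11997 years

Separation: 13074 − 1077 = 11997 annual layers.
That is 11997 years at one annual layer per year.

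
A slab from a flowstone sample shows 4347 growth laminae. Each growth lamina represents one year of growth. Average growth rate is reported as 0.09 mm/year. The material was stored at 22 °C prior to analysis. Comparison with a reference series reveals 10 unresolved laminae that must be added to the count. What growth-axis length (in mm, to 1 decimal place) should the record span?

392.1 mm

After corrections the count is 4347 + 10 = 4357 growth laminae.
Length ≈ 0.09 × 4357 = 392.1 mm.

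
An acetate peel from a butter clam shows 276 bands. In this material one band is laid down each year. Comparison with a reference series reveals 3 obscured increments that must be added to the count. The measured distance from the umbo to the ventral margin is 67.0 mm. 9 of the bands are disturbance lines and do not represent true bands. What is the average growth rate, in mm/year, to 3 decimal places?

0.248 mm/year

After corrections the count is 276 − 9 + 3 = 270 bands.
Mean rate = 67.0 mm / 270 years ≈ 0.248 mm/year.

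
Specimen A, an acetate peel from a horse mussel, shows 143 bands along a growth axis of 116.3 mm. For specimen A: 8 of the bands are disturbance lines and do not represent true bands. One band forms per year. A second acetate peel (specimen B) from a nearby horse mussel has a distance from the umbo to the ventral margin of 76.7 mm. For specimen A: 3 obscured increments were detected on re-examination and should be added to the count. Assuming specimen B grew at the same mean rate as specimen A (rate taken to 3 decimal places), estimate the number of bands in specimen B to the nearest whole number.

Specimen A: correcting the raw count gives 143 − 8 + 3 = 138 true bands.
A: Extension rate ≈ 116.3 / 138 = 0.843 mm/yr.
Specimen B: 76.7 mm / 0.843 mm per year = 90.98 years ≈ 91 bands.

91 bands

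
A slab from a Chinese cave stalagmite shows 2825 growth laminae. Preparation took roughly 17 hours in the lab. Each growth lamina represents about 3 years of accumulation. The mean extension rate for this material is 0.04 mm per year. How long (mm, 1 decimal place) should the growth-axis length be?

339.0 mm

Multiplying by 3 years per growth lamina: 2825 × 3 = 8475 years.
8475 years at 0.04 mm/year gives 0.04 × 8475 = 339.0 mm.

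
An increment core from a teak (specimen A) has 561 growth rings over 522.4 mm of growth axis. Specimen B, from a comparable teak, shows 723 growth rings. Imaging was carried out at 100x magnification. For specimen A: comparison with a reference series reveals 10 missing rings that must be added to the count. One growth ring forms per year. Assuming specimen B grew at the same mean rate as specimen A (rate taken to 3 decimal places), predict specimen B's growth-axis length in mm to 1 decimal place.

Specimen A: after corrections the count is 561 + 10 = 571 growth rings.
A: Mean rate = 522.4 mm / 571 years ≈ 0.915 mm per year.
For B, 0.915 mm/year × 723 years = 661.5 mm.

661.5 mm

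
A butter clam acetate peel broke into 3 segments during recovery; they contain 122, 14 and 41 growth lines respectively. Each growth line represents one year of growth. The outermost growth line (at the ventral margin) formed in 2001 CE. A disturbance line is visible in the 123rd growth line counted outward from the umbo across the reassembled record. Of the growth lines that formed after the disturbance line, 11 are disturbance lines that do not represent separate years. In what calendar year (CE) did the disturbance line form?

Total growth lines = 122 + 14 + 41 = 177.
The disturbance line sits at growth line 123 from the umbo, so 177 − 123 = 54 growth lines formed after it.
Excluding 11 false growth lines: 54 − 11 = 43.
2001 − 43 = 1958 CE.

1958 CE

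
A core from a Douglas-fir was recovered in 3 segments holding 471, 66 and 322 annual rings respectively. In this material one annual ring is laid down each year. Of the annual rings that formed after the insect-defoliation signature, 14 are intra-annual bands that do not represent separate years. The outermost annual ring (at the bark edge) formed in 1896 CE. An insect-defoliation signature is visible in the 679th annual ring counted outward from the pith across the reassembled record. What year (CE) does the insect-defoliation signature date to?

Total annual rings = 471 + 66 + 322 = 859.
Between annual ring 679 and the bark edge there are 859 − 679 = 180 annual rings.
Removing the 14 false annual rings leaves 180 − 14 = 166 true annual rings beyond the insect-defoliation signature.
1896 − 166 = 1730 CE.

1730 CE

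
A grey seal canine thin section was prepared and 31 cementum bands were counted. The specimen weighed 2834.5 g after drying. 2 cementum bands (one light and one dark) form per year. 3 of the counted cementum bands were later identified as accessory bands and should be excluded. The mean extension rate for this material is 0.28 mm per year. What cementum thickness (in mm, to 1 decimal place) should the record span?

After corrections the count is 31 − 3 = 28 cementum bands.
With 2 cementum bands per year, 28 / 2 = 14 years.
Predicted length = 0.28 mm/year × 14 years = 3.9 mm.

3.9 mm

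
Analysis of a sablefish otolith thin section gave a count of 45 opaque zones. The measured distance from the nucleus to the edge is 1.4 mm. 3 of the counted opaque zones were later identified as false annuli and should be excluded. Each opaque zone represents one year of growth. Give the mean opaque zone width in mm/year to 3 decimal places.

0.033 mm/year

Correcting the raw count gives 45 − 3 = 42 true opaque zones.
Extension rate ≈ 1.4 / 42 = 0.033 mm/year.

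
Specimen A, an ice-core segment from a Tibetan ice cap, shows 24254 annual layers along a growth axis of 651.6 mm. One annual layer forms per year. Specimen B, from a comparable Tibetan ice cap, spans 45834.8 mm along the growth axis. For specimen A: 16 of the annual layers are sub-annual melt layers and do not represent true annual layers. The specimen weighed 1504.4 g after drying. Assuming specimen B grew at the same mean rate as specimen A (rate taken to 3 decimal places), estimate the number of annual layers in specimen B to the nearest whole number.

1697585 annual layers

Specimen A: after corrections the count is 24254 − 16 = 24238 annual layers.
A: Extension rate ≈ 651.6 / 24238 = 0.027 mm/yr.
Specimen B: 45834.8 mm / 0.027 mm per year = 1697585.19 years ≈ 1697585 annual layers.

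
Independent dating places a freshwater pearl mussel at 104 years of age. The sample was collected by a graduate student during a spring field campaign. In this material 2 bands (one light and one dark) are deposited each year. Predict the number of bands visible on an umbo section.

Expected bands: 104 × 2 = 208.
So 208 bands should be present.

208 bands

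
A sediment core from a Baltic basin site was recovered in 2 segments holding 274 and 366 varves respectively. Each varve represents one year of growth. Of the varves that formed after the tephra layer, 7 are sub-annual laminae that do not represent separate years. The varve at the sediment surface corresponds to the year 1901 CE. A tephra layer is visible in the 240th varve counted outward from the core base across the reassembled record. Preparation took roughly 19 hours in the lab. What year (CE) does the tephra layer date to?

1508 CE

Total varves = 274 + 366 = 640.
Between varve 240 and the sediment surface there are 640 − 240 = 400 varves.
Removing the 7 false varves leaves 400 − 7 = 393 true varves beyond the tephra layer.
Counting back 393 years from 1901 CE places the tephra layer in 1901 − 393 = 1508 CE.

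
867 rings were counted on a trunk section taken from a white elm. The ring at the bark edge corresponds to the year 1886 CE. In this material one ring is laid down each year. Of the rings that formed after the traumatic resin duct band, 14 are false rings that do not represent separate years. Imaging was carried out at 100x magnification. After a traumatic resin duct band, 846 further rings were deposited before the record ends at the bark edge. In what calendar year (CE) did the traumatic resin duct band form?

There are 846 rings younger than the traumatic resin duct band.
Removing the 14 false rings leaves 846 − 14 = 832 true rings beyond the traumatic resin duct band.
Counting back 832 years from 1886 CE places the traumatic resin duct band in 1886 − 832 = 1054 CE.

1054 CE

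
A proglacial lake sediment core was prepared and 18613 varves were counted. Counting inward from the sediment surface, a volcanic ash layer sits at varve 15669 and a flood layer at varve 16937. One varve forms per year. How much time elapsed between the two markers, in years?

1268 yr

The two markers are separated by 16937 − 15669 = 1268 varves.
That is 1268 years at one varve per year.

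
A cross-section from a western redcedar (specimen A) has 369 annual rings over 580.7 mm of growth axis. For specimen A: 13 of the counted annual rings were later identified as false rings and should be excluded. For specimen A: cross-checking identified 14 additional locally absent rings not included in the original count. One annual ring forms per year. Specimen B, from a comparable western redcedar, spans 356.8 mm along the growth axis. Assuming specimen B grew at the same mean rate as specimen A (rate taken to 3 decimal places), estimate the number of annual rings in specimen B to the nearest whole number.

227 annual rings

Specimen A: after corrections the count is 369 − 13 + 14 = 370 annual rings.
A: Mean rate = 580.7 mm / 370 years ≈ 1.569 mm/year.
B spans 356.8 / 1.569 = 227.41 years ≈ 227 annual rings.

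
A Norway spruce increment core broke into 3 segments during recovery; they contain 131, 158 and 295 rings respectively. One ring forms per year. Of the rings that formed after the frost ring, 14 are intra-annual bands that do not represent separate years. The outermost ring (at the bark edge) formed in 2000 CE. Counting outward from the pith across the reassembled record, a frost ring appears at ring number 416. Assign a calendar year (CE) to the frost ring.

1846 CE

Total rings = 131 + 158 + 295 = 584.
584 − 416 = 168 rings lie beyond the frost ring toward the bark edge.
Excluding 14 false rings: 168 − 14 = 154.
Counting back 154 years from 2000 CE places the frost ring in 2000 − 154 = 1846 CE.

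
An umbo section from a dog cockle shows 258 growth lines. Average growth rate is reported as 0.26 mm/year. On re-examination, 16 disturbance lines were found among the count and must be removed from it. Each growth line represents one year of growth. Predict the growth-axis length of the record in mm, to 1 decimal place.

Adjusted count: 258 − 16 = 242 growth lines.
242 years at 0.26 mm/year gives 0.26 × 242 = 62.9 mm.

62.9 mm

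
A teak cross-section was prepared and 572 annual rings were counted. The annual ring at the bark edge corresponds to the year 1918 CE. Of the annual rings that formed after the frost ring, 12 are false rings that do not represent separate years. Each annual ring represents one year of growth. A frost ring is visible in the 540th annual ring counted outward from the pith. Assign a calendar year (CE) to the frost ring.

1898 CE

Between annual ring 540 and the bark edge there are 572 − 540 = 32 annual rings.
Removing the 12 false annual rings leaves 32 − 12 = 20 true annual rings beyond the frost ring.
1918 − 20 = 1898 CE.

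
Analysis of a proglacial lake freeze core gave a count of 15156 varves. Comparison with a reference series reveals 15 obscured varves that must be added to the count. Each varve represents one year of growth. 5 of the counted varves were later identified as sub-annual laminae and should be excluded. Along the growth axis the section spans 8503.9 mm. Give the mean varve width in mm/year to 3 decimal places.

Correcting the raw count gives 15156 − 5 + 15 = 15166 true varves.
8503.9 mm over 15166 years gives 8503.9 / 15166 ≈ 0.561 mm/year.

0.561 mm/year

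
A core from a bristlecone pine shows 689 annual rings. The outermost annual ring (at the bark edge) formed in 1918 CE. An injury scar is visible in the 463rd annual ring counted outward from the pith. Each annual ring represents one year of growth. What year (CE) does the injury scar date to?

1692 CE

689 − 463 = 226 annual rings lie beyond the injury scar toward the bark edge.
Counting back 226 years from 1918 CE places the injury scar in 1918 − 226 = 1692 CE.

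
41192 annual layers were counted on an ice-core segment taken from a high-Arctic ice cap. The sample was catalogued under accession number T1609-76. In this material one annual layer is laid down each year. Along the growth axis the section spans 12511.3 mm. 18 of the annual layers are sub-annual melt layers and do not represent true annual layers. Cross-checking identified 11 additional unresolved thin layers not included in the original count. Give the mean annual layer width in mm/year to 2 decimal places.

0.30 mm/year

Adjusted count: 41192 − 18 + 11 = 41185 annual layers.
Extension rate ≈ 12511.3 / 41185 = 0.30 mm/year.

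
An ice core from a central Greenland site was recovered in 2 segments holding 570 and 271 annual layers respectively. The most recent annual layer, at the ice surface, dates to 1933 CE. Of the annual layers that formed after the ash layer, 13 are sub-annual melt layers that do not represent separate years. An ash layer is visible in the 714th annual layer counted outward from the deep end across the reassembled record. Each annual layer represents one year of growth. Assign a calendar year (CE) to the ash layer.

Total annual layers = 570 + 271 = 841.
Between annual layer 714 and the ice surface there are 841 − 714 = 127 annual layers.
127 − 13 false = 114 true annual layers after the ash layer.
The annual layer at the ice surface is 1933 CE, so the ash layer dates to 1933 − 114 = 1819 CE.

1819 CE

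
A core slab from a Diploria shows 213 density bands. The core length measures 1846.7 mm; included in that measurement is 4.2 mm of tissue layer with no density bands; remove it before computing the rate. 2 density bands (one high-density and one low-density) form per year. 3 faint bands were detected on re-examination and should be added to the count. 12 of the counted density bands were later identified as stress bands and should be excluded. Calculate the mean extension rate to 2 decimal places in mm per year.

18.06 mm per year

Adjusted count: 213 − 12 + 3 = 204 density bands.
204 density bands at 2 per year is 204 / 2 = 102 years.
The growth record spans 1846.7 − 4.2 = 1842.5 mm.
Extension rate ≈ 1842.5 / 102 = 18.06 mm per year.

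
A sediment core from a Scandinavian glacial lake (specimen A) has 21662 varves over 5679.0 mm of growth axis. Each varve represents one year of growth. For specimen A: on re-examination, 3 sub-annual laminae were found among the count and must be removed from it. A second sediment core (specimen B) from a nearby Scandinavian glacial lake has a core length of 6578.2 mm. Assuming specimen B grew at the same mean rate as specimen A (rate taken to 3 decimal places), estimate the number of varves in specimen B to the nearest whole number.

25108 varves

Specimen A: true varve count = 21662 − 3 = 21659.
A: Mean rate = 5679.0 mm / 21659 years ≈ 0.262 mm/yr.
Specimen B: 6578.2 mm / 0.262 mm per year = 25107.63 years ≈ 25108 varves.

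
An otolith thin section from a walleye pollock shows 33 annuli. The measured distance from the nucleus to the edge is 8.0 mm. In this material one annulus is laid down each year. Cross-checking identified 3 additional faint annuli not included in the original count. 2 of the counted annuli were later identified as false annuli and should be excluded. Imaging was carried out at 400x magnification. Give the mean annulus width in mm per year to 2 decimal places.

0.24 mm per year

Adjusted count: 33 − 2 + 3 = 34 annuli.
Mean rate = 8.0 mm / 34 years ≈ 0.24 mm per year.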